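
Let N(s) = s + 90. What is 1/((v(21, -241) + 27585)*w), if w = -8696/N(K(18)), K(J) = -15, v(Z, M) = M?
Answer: -75/237783424 ≈ -3.1541e-7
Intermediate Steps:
N(s) = 90 + s
w = -8696/75 (w = -8696/(90 - 15) = -8696/75 ≈ -115.95)
1/((v(21, -241) + 27585)*w) = 1/((-241 + 27585)*(-8696/75)) = -75/8696/27344 = (1/27344)*(-75/8696) = -75/237783424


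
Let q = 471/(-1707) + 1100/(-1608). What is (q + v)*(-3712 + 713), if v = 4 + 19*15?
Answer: -197591193307/228738 ≈ -8.6383e+5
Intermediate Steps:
v = 289 (v = 4 + 285 = 289)
q = -219589/228738 (q = 471*(-1/1707) + 1100*(-1/1608) = -157/569 - 275/402 = -219589/228738 ≈ -0.96000)
(q + v)*(-3712 + 713) = (-219589/228738 + 289)*(-3712 + 713) = (65885693/228738)*(-2999) = -197591193307/228738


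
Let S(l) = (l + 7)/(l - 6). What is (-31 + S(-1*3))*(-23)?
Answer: 6509/9 ≈ 723.22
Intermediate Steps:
S(l) = (7 + l)/(-6 + l)
(-31 + S(-1*3))*(-23) = (-31 + (7 - 1*3)/(-6 - 1*3))*(-23) = (-31 + (7 - 3)/(-6 - 3))*(-23) = (-31 + 4/(-9))*(-23) = (-31 - ⅑*4)*(-23) = (-31 - 4/9)*(-23) = -283/9*(-23) = 6509/9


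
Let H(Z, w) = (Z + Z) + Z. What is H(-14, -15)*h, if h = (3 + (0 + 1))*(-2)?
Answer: 336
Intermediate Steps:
H(Z, w) = 3*Z (H(Z, w) = 2*Z + Z = 3*Z)
h = -8 (h = (3 + 1)*(-2) = 4*(-2) = -8)
H(-14, -15)*h = (3*(-14))*(-8) = -42*(-8) = 336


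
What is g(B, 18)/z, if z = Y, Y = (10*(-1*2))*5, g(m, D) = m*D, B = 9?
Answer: -81/50 ≈ -1.6200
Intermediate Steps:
g(m, D) = D*m
Y = -100 (Y = (10*(-2))*5 = -20*5 = -100)
z = -100
g(B, 18)/z = (18*9)/(-100) = 162*(-1/100) = -81/50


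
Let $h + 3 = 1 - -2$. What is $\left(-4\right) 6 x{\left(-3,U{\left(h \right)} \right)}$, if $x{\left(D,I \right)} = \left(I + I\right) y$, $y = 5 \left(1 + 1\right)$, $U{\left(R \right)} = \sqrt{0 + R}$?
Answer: $0$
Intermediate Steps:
$h = 0$ ($h = -3 + \left(1 - -2\right) = -3 + \left(1 + 2\right) = -3 + 3 = 0$)
$U{\left(R \right)} = \sqrt{R}$
$y = 10$ ($y = 5 \cdot 2 = 10$)
$x{\left(D,I \right)} = 20 I$ ($x{\left(D,I \right)} = \left(I + I\right) 10 = 2 I 10 = 20 I$)
$\left(-4\right) 6 x{\left(-3,U{\left(h \right)} \right)} = \left(-4\right) 6 \cdot 20 \sqrt{0} = - 24 \cdot 20 \cdot 0 = \left(-24\right) 0 = 0$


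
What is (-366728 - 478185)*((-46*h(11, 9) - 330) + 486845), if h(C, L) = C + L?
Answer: -410285528235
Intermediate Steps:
(-366728 - 478185)*((-46*h(11, 9) - 330) + 486845) = (-366728 - 478185)*((-46*(11 + 9) - 330) + 486845) = -844913*((-46*20 - 330) + 486845) = -844913*((-920 - 330) + 486845) = -844913*(-1250 + 486845) = -844913*485595 = -410285528235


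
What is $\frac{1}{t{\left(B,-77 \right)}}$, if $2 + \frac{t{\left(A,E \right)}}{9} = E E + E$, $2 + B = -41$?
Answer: $\frac{1}{52650} \approx 1.8993 \cdot 10^{-5}$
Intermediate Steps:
$B = -43$ ($B = -2 - 41 = -43$)
$t{\left(A,E \right)} = -18 + 9 E + 9 E^{2}$ ($t{\left(A,E \right)} = -18 + 9 \left(E E + E\right) = -18 + 9 \left(E^{2} + E\right) = -18 + 9 \left(E + E^{2}\right) = -18 + \left(9 E + 9 E^{2}\right) = -18 + 9 E + 9 E^{2}$)
$\frac{1}{t{\left(B,-77 \right)}} = \frac{1}{-18 + 9 \left(-77\right) + 9 \left(-77\right)^{2}} = \frac{1}{-18 - 693 + 9 \cdot 5929} = \frac{1}{-18 - 693 + 53361} = \frac{1}{52650}$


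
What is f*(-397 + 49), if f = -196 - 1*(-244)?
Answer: -16704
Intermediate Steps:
f = 48 (f = -196 + 244 = 48)
f*(-397 + 49) = 48*(-397 + 49) = 48*(-348) = -16704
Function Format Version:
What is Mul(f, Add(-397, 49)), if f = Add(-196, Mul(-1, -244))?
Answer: -16704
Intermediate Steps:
f = 48 (f = Add(-196, 244) = 48)
Mul(f, Add(-397, 49)) = Mul(48, Add(-397, 49)) = Mul(48, -348) = -16704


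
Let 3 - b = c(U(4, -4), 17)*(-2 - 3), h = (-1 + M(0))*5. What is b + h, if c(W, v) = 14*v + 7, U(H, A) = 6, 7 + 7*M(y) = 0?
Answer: 1218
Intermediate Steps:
M(y) = -1 (M(y) = -1 + (1/7)*0 = -1 + 0 = -1)
c(W, v) = 7 + 14*v
h = -10 (h = (-1 - 1)*5 = -2*5 = -10)
b = 1228 (b = 3 - (7 + 14*17)*(-2 - 3) = 3 - (7 + 238)*(-5) = 3 - 245*(-5) = 3 - 1*(-1225) = 3 + 1225 = 1228)
b + h = 1228 - 10 = 1218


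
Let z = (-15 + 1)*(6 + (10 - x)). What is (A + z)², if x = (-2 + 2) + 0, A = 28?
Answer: 38416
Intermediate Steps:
x = 0 (x = 0 + 0 = 0)
z = -224 (z = (-15 + 1)*(6 + (10 - 1*0)) = -14*(6 + (10 + 0)) = -14*(6 + 10) = -14*16 = -224)
(A + z)² = (28 - 224)² = (-196)² = 38416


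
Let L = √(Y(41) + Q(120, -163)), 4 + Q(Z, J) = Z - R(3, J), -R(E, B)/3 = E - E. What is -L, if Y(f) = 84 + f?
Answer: -√241 ≈ -15.524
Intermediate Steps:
R(E, B) = 0 (R(E, B) = -3*(E - E) = -3*0 = 0)
Q(Z, J) = -4 + Z (Q(Z, J) = -4 + (Z - 1*0) = -4 + (Z + 0) = -4 + Z)
L = √241 (L = √((84 + 41) + (-4 + 120)) = √(125 + 116) = √241 ≈ 15.524)
-L = -√241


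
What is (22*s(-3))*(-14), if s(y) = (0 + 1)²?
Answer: -308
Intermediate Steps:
s(y) = 1 (s(y) = 1² = 1)
(22*s(-3))*(-14) = (22*1)*(-14) = 22*(-14) = -308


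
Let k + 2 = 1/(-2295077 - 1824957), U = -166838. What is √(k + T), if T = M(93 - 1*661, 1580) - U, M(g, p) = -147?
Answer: 5*√113179698455152498/4120034 ≈ 408.28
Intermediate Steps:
k = -8240069/4120034 (k = -2 + 1/(-2295077 - 1824957) = -2 + 1/(-4120034) = -2 - 1/4120034 = -8240069/4120034 ≈ -2.0000)
T = 166691 (T = -147 - 1*(-166838) = -147 + 166838 = 166691)
√(k + T) = √(-8240069/4120034 + 166691) = √(686764347425/4120034) = 5*√113179698455152498/4120034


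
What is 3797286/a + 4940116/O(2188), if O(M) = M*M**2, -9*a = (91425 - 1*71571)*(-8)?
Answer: 621492996522365/2888400916304 ≈ 215.17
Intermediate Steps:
a = 17648 (a = -(91425 - 1*71571)*(-8)/9 = -(91425 - 71571)*(-8)/9 = -2206*(-8) = -1/9*(-158832) = 17648)
O(M) = M**3
3797286/a + 4940116/O(2188) = 3797286/17648 + 4940116/(2188**3) = 3797286*(1/17648) + 4940116/10474708672 = 1898643/8824 + 4940116*(1/10474708672) = 1898643/8824 + 1235029/2618677168 = 621492996522365/2888400916304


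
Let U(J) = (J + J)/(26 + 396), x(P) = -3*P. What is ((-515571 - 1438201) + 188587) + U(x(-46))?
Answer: -372453897/211 ≈ -1.7652e+6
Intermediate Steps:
U(J) = J/211 (U(J) = (2*J)/422 = (2*J)*(1/422) = J/211)
((-515571 - 1438201) + 188587) + U(x(-46)) = ((-515571 - 1438201) + 188587) + (-3*(-46))/211 = (-1953772 + 188587) + (1/211)*138 = -1765185 + 138/211 = -372453897/211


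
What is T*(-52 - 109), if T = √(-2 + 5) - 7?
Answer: 1127 - 161*√3 ≈ 848.14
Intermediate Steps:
T = -7 + √3 (T = √3 - 7 = -7 + √3 ≈ -5.2680)
T*(-52 - 109) = (-7 + √3)*(-52 - 109) = (-7 + √3)*(-161) = 1127 - 161*√3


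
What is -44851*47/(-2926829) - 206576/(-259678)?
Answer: 576006536235/380016550531 ≈ 1.5157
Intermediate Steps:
-44851*47/(-2926829) - 206576/(-259678) = -2107997*(-1/2926829) - 206576*(-1/259678) = 2107997/2926829 + 103288/129839 = 576006536235/380016550531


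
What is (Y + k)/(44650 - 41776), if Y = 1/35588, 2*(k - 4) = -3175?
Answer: -56353597/102279912 ≈ -0.55097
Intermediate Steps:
k = -3167/2 (k = 4 + (1/2)*(-3175) = 4 - 3175/2 = -3167/2 ≈ -1583.5)
Y = 1/35588 ≈ 2.8099e-5
(Y + k)/(44650 - 41776) = (1/35588 - 3167/2)/(44650 - 41776) = -56353597/35588/2874 = -56353597/35588*1/2874 = -56353597/102279912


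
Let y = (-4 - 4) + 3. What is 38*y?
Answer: -190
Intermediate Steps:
y = -5 (y = -8 + 3 = -5)
38*y = 38*(-5) = -190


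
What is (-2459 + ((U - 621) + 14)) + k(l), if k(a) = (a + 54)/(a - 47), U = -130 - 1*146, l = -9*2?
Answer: -217266/65 ≈ -3342.6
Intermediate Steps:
l = -18
U = -276 (U = -130 - 146 = -276)
k(a) = (54 + a)/(-47 + a)
(-2459 + ((U - 621) + 14)) + k(l) = (-2459 + ((-276 - 621) + 14)) + (54 - 18)/(-47 - 18) = (-2459 + (-897 + 14)) + 36/(-65) = (-2459 - 883) - 1/65*36 = -3342 - 36/65 = -217266/65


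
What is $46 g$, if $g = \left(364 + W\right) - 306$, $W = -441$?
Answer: $-17618$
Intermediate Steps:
$g = -383$ ($g = \left(364 - 441\right) - 306 = -77 - 306 = -383$)
$46 g = 46 \left(-383\right) = -17618$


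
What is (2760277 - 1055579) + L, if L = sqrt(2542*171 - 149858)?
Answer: 1704698 + 2*sqrt(71206) ≈ 1.7052e+6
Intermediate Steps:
L = 2*sqrt(71206) (L = sqrt(434682 - 149858) = sqrt(284824) = 2*sqrt(71206) ≈ 533.69)
(2760277 - 1055579) + L = (2760277 - 1055579) + 2*sqrt(71206) = 1704698 + 2*sqrt(71206)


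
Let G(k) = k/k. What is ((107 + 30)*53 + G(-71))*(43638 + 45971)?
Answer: 650740558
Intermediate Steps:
G(k) = 1
((107 + 30)*53 + G(-71))*(43638 + 45971) = ((107 + 30)*53 + 1)*(43638 + 45971) = (137*53 + 1)*89609 = (7261 + 1)*89609 = 7262*89609 = 650740558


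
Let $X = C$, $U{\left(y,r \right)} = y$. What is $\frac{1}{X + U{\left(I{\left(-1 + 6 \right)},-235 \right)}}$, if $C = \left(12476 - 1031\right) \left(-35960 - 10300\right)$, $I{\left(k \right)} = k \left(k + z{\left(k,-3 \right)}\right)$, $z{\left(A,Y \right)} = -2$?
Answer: $- \frac{1}{529445685} \approx -1.8888 \cdot 10^{-9}$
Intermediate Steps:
$I{\left(k \right)} = k \left(-2 + k\right)$ ($I{\left(k \right)} = k \left(k - 2\right) = k \left(-2 + k\right)$)
$C = -529445700$ ($C = 11445 \left(-46260\right) = -529445700$)
$X = -529445700$
$\frac{1}{X + U{\left(I{\left(-1 + 6 \right)},-235 \right)}} = \frac{1}{-529445700 + \left(-1 + 6\right) \left(-2 + \left(-1 + 6\right)\right)} = \frac{1}{-529445700 + 5 \left(-2 + 5\right)} = \frac{1}{-529445700 + 5 \cdot 3} = \frac{1}{-529445700 + 15} = \frac{1}{-529445685} = - \frac{1}{529445685}$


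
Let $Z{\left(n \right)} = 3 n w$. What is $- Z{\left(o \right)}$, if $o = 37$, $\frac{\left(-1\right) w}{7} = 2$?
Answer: $1554$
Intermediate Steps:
$w = -14$ ($w = \left(-7\right) 2 = -14$)
$Z{\left(n \right)} = - 42 n$ ($Z{\left(n \right)} = 3 n \left(-14\right) = - 42 n$)
$- Z{\left(o \right)} = - \left(-42\right) 37 = \left(-1\right) \left(-1554\right) = 1554$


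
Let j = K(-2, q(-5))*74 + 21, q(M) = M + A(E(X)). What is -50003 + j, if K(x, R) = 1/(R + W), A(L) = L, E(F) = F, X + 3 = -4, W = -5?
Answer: -849768/17 ≈ -49986.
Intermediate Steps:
X = -7 (X = -3 - 4 = -7)
q(M) = -7 + M (q(M) = M - 7 = -7 + M)
K(x, R) = 1/(-5 + R) (K(x, R) = 1/(R - 5) = 1/(-5 + R))
j = 283/17 (j = 74/(-5 + (-7 - 5)) + 21 = 74/(-5 - 12) + 21 = 74/(-17) + 21 = -1/17*74 + 21 = -74/17 + 21 = 283/17 ≈ 16.647)
-50003 + j = -50003 + 283/17 = -849768/17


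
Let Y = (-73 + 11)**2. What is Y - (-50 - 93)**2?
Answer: -16605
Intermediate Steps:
Y = 3844 (Y = (-62)**2 = 3844)
Y - (-50 - 93)**2 = 3844 - (-50 - 93)**2 = 3844 - 1*(-143)**2 = 3844 - 1*20449 = 3844 - 20449 = -16605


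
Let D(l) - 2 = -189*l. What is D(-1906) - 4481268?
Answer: -4121032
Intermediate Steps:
D(l) = 2 - 189*l
D(-1906) - 4481268 = (2 - 189*(-1906)) - 4481268 = (2 + 360234) - 4481268 = 360236 - 4481268 = -4121032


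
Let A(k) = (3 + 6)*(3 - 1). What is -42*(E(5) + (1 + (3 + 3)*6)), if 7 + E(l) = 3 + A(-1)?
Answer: -2142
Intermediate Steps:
A(k) = 18 (A(k) = 9*2 = 18)
E(l) = 14 (E(l) = -7 + (3 + 18) = -7 + 21 = 14)
-42*(E(5) + (1 + (3 + 3)*6)) = -42*(14 + (1 + (3 + 3)*6)) = -42*(14 + (1 + 6*6)) = -42*(14 + (1 + 36)) = -42*(14 + 37) = -42*51 = -2142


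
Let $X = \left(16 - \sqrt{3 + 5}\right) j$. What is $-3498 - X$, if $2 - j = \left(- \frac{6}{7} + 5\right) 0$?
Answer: $-3530 + 4 \sqrt{2} \approx -3524.3$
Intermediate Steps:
$j = 2$ ($j = 2 - \left(- \frac{6}{7} + 5\right) 0 = 2 - \frac{29}{7} \cdot 0 = 2 - 0 = 2 + 0 = 2$)
$X = 32 - 4 \sqrt{2}$ ($X = \left(16 - \sqrt{3 + 5}\right) 2 = \left(16 - \sqrt{8}\right) 2 = \left(16 - 2 \sqrt{2}\right) 2 = 32 - 4 \sqrt{2} \approx 26.343$)
$-3498 - X = -3498 - \left(32 - 4 \sqrt{2}\right) = -3530 + 4 \sqrt{2}$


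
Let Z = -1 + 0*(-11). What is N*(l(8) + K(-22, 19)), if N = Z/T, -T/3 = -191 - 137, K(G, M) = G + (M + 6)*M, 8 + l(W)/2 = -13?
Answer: -137/328 ≈ -0.41768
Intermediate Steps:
l(W) = -42 (l(W) = -16 + 2*(-13) = -16 - 26 = -42)
K(G, M) = G + M*(6 + M) (K(G, M) = G + (6 + M)*M = G + M*(6 + M))
Z = -1 (Z = -1 + 0 = -1)
T = 984 (T = -3*(-191 - 137) = -3*(-328) = 984)
N = -1/984 ≈ -0.0010163
N*(l(8) + K(-22, 19)) = -(-42 + (-22 + 19² + 6*19))/984 = -(-42 + (-22 + 361 + 114))/984 = -(-42 + 453)/984 = -1/984*411 = -137/328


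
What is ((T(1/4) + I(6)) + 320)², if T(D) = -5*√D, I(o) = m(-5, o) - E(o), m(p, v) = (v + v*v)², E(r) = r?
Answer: 17230801/4 ≈ 4.3077e+6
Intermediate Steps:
m(p, v) = (v + v²)²
I(o) = -o + o²*(1 + o)² (I(o) = o²*(1 + o)² - o = -o + o²*(1 + o)²)
((T(1/4) + I(6)) + 320)² = ((-5*√(1/4) + 6*(-1 + 6*(1 + 6)²)) + 320)² = ((-5*√(¼) + 6*(-1 + 6*7²)) + 320)² = ((-5*½ + 6*(-1 + 6*49)) + 320)² = ((-5/2 + 6*(-1 + 294)) + 320)² = ((-5/2 + 6*293) + 320)² = ((-5/2 + 1758) + 320)² = (3511/2 + 320)² = (4151/2)² = 17230801/4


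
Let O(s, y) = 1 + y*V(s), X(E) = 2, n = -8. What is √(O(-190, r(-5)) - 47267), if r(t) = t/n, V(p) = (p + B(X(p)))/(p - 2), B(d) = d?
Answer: I*√108899454/48 ≈ 217.41*I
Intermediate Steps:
V(p) = (2 + p)/(-2 + p) (V(p) = (p + 2)/(p - 2) = (2 + p)/(-2 + p))
r(t) = -t/8 (r(t) = t/(-8) = t*(-⅛) = -t/8)
O(s, y) = 1 + y*(2 + s)/(-2 + s) (O(s, y) = 1 + y*((2 + s)/(-2 + s)) = 1 + y*(2 + s)/(-2 + s))
√(O(-190, r(-5)) - 47267) = √((-2 - 190 + (-⅛*(-5))*(2 - 190))/(-2 - 190) - 47267) = √((-2 - 190 + (5/8)*(-188))/(-192) - 47267) = √(-(-2 - 190 - 235/2)/192 - 47267) = √(-1/192*(-619/2) - 47267) = √(619/384 - 47267) = √(-18149909/384) = I*√108899454/48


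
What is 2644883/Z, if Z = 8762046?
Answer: 2644883/8762046 ≈ 0.30186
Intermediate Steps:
2644883/Z = 2644883/8762046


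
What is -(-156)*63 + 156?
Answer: 9984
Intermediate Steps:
-(-156)*63 + 156 = -156*(-63) + 156 = 9828 + 156 = 9984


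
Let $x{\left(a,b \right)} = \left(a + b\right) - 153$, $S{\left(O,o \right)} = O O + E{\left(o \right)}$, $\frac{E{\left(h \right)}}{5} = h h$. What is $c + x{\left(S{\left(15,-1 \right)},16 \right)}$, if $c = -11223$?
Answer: $-11130$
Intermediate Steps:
$E{\left(h \right)} = 5 h^{2}$ ($E{\left(h \right)} = 5 h h = 5 h^{2}$)
$S{\left(O,o \right)} = O^{2} + 5 o^{2}$ ($S{\left(O,o \right)} = O O + 5 o^{2} = O^{2} + 5 o^{2}$)
$x{\left(a,b \right)} = -153 + a + b$
$c + x{\left(S{\left(15,-1 \right)},16 \right)} = -11223 + \left(-153 + \left(15^{2} + 5 \left(-1\right)^{2}\right) + 16\right) = -11223 + \left(-153 + \left(225 + 5 \cdot 1\right) + 16\right) = -11223 + \left(-153 + \left(225 + 5\right) + 16\right) = -11223 + \left(-153 + 230 + 16\right) = -11223 + 93 = -11130$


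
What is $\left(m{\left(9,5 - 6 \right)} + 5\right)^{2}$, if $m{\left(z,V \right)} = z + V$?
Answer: $169$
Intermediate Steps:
$m{\left(z,V \right)} = V + z$
$\left(m{\left(9,5 - 6 \right)} + 5\right)^{2} = \left(\left(\left(5 - 6\right) + 9\right) + 5\right)^{2} = \left(\left(-1 + 9\right) + 5\right)^{2} = \left(8 + 5\right)^{2} = 13^{2} = 169$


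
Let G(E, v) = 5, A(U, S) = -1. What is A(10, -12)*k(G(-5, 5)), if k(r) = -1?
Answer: 1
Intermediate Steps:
A(10, -12)*k(G(-5, 5)) = -1*(-1) = 1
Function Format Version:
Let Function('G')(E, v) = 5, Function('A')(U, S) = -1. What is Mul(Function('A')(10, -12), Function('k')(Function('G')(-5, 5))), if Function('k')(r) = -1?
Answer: 1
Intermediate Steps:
Mul(Function('A')(10, -12), Function('k')(Function('G')(-5, 5))) = Mul(-1, -1) = 1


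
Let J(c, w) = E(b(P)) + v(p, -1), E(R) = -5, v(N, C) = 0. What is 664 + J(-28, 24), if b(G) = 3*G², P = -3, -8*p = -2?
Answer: 659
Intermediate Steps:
p = ¼ (p = -⅛*(-2) = ¼ ≈ 0.25000)
J(c, w) = -5 (J(c, w) = -5 + 0 = -5)
664 + J(-28, 24) = 664 - 5 = 659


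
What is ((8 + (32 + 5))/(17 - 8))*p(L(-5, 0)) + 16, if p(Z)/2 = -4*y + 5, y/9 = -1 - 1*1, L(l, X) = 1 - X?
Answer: 786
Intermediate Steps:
y = -18 (y = 9*(-1 - 1*1) = 9*(-1 - 1) = 9*(-2) = -18)
p(Z) = 154 (p(Z) = 2*(-4*(-18) + 5) = 2*(72 + 5) = 2*77 = 154)
((8 + (32 + 5))/(17 - 8))*p(L(-5, 0)) + 16 = ((8 + (32 + 5))/(17 - 8))*154 + 16 = ((8 + 37)/9)*154 + 16 = (45*(1/9))*154 + 16 = 5*154 + 16 = 770 + 16 = 786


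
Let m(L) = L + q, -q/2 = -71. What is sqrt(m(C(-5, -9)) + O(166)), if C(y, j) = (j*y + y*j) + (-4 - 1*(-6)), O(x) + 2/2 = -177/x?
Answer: sqrt(6391166)/166 ≈ 15.229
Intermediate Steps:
q = 142 (q = -2*(-71) = 142)
O(x) = -1 - 177/x
C(y, j) = 2 + 2*j*y (C(y, j) = (j*y + j*y) + (-4 + 6) = 2*j*y + 2 = 2 + 2*j*y)
m(L) = 142 + L (m(L) = L + 142 = 142 + L)
sqrt(m(C(-5, -9)) + O(166)) = sqrt((142 + (2 + 2*(-9)*(-5))) + (-177 - 1*166)/166) = sqrt((142 + (2 + 90)) + (-177 - 166)/166) = sqrt((142 + 92) + (1/166)*(-343)) = sqrt(234 - 343/166) = sqrt(38501/166) = sqrt(6391166)/166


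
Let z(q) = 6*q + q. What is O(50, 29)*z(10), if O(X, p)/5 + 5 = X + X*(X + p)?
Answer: 1398250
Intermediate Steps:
O(X, p) = -25 + 5*X + 5*X*(X + p) (O(X, p) = -25 + 5*(X + X*(X + p)) = -25 + (5*X + 5*X*(X + p)) = -25 + 5*X + 5*X*(X + p))
z(q) = 7*q
O(50, 29)*z(10) = (-25 + 5*50 + 5*50² + 5*50*29)*(7*10) = (-25 + 250 + 5*2500 + 7250)*70 = (-25 + 250 + 12500 + 7250)*70 = 19975*70 = 1398250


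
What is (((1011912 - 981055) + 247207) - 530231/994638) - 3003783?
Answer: -2711104224953/994638 ≈ -2.7257e+6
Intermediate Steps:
(((1011912 - 981055) + 247207) - 530231/994638) - 3003783 = ((30857 + 247207) - 530231*1/994638) - 3003783 = (278064 - 530231/994638) - 3003783 = 276572490601/994638 - 3003783 = -2711104224953/994638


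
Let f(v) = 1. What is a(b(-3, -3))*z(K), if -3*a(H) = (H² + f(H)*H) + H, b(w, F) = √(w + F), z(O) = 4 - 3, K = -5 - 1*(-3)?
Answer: 2 - 2*I*√6/3 ≈ 2.0 - 1.633*I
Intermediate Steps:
K = -2 (K = -5 + 3 = -2)
z(O) = 1
b(w, F) = √(F + w)
a(H) = -2*H/3 - H²/3 (a(H) = -((H² + 1*H) + H)/3 = -((H² + H) + H)/3 = -((H + H²) + H)/3 = -(H² + 2*H)/3 = -2*H/3 - H²/3)
a(b(-3, -3))*z(K) = -√(-3 - 3)*(2 + √(-3 - 3))/3*1 = -√(-6)*(2 + √(-6))/3*1 = -I*√6*(2 + I*√6)/3*1 = -I*√6*(2 + I*√6)/3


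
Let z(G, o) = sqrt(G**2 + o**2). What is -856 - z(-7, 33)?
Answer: -856 - sqrt(1138) ≈ -889.73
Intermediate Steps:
-856 - z(-7, 33) = -856 - sqrt((-7)**2 + 33**2) = -856 - sqrt(49 + 1089) = -856 - sqrt(1138)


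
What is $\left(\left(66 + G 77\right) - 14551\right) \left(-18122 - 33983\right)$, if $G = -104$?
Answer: $1171997765$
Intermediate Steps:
$\left(\left(66 + G 77\right) - 14551\right) \left(-18122 - 33983\right) = \left(\left(66 - 8008\right) - 14551\right) \left(-18122 - 33983\right) = \left(\left(66 - 8008\right) - 14551\right) \left(-52105\right) = \left(-7942 - 14551\right) \left(-52105\right) = \left(-22493\right) \left(-52105\right) = 1171997765$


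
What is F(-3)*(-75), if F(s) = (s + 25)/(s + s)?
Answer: 275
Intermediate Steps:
F(s) = (25 + s)/(2*s) (F(s) = (25 + s)/((2*s)) = (25 + s)*(1/(2*s)) = (25 + s)/(2*s))
F(-3)*(-75) = ((½)*(25 - 3)/(-3))*(-75) = ((½)*(-⅓)*22)*(-75) = -11/3*(-75) = 275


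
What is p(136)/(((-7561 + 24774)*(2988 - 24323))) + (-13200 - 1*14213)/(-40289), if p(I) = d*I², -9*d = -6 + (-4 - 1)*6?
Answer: 592008923367/870335669035 ≈ 0.68021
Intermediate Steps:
d = 4 (d = -(-6 + (-4 - 1)*6)/9 = -(-6 - 5*6)/9 = -(-6 - 30)/9 = -⅑*(-36) = 4)
p(I) = 4*I²
p(136)/(((-7561 + 24774)*(2988 - 24323))) + (-13200 - 1*14213)/(-40289) = (4*136²)/(((-7561 + 24774)*(2988 - 24323))) + (-13200 - 1*14213)/(-40289) = (4*18496)/((17213*(-21335))) + (-13200 - 14213)*(-1/40289) = 73984/(-367239355) - 27413*(-1/40289) = 73984*(-1/367239355) + 27413/40289 = -4352/21602315 + 27413/40289 = 592008923367/870335669035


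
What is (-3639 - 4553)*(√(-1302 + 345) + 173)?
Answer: -1417216 - 8192*I*√957 ≈ -1.4172e+6 - 2.5342e+5*I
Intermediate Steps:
(-3639 - 4553)*(√(-1302 + 345) + 173) = -8192*(√(-957) + 173) = -8192*(I*√957 + 173) = -8192*(173 + I*√957) = -1417216 - 8192*I*√957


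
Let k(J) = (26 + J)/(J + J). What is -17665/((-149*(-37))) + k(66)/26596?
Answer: -15503878421/4838583684 ≈ -3.2042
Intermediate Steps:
k(J) = (26 + J)/(2*J) (k(J) = (26 + J)/((2*J)) = (26 + J)*(1/(2*J)) = (26 + J)/(2*J))
-17665/((-149*(-37))) + k(66)/26596 = -17665/((-149*(-37))) + ((½)*(26 + 66)/66)/26596 = -17665/5513 + ((½)*(1/66)*92)*(1/26596) = -17665*1/5513 + (23/33)*(1/26596) = -17665/5513 + 23/877668 = -15503878421/4838583684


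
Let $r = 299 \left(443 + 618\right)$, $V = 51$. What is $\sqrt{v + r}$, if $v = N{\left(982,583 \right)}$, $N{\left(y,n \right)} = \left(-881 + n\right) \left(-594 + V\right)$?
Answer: $\sqrt{479053} \approx 692.14$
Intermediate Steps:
$N{\left(y,n \right)} = 478383 - 543 n$ ($N{\left(y,n \right)} = \left(-881 + n\right) \left(-594 + 51\right) = \left(-881 + n\right) \left(-543\right) = 478383 - 543 n$)
$v = 161814$ ($v = 478383 - 316569 = 161814$)
$r = 317239$ ($r = 299 \cdot 1061 = 317239$)
$\sqrt{v + r} = \sqrt{161814 + 317239} = \sqrt{479053}$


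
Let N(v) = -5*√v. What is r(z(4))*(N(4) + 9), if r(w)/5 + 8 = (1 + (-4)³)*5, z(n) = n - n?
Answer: 1615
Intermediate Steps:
z(n) = 0
r(w) = -1615 (r(w) = -40 + 5*((1 + (-4)³)*5) = -40 + 5*((1 - 64)*5) = -40 + 5*(-63*5) = -40 + 5*(-315) = -40 - 1575 = -1615)
r(z(4))*(N(4) + 9) = -1615*(-5*√4 + 9) = -1615*(-5*2 + 9) = -1615*(-10 + 9) = -1615*(-1) = 1615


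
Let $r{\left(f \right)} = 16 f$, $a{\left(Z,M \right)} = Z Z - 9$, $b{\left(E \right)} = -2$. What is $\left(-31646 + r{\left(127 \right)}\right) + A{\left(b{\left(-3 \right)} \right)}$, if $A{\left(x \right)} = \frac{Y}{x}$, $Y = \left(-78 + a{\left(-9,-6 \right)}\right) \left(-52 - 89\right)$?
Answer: $-30037$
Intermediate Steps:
$a{\left(Z,M \right)} = -9 + Z^{2}$ ($a{\left(Z,M \right)} = Z^{2} - 9 = -9 + Z^{2}$)
$Y = 846$ ($Y = \left(-78 - \left(9 - \left(-9\right)^{2}\right)\right) \left(-52 - 89\right) = \left(-78 + \left(-9 + 81\right)\right) \left(-141\right) = \left(-78 + 72\right) \left(-141\right) = \left(-6\right) \left(-141\right) = 846$)
$A{\left(x \right)} = \frac{846}{x}$
$\left(-31646 + r{\left(127 \right)}\right) + A{\left(b{\left(-3 \right)} \right)} = \left(-31646 + 16 \cdot 127\right) + \frac{846}{-2} = \left(-31646 + 2032\right) + 846 \left(- \frac{1}{2}\right) = -29614 - 423 = -30037$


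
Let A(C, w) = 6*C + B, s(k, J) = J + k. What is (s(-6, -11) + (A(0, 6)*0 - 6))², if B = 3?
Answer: 529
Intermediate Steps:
A(C, w) = 3 + 6*C (A(C, w) = 6*C + 3 = 3 + 6*C)
(s(-6, -11) + (A(0, 6)*0 - 6))² = ((-11 - 6) + ((3 + 6*0)*0 - 6))² = (-17 + ((3 + 0)*0 - 6))² = (-17 + (3*0 - 6))² = (-17 + (0 - 6))² = (-17 - 6)² = (-23)² = 529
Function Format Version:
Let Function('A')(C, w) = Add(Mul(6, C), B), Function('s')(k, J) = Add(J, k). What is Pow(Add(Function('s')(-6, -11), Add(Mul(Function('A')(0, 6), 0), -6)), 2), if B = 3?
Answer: 529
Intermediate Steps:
Function('A')(C, w) = Add(3, Mul(6, C)) (Function('A')(C, w) = Add(Mul(6, C), 3) = Add(3, Mul(6, C)))
Pow(Add(Function('s')(-6, -11), Add(Mul(Function('A')(0, 6), 0), -6)), 2) = Pow(Add(Add(-11, -6), Add(Mul(Add(3, Mul(6, 0)), 0), -6)), 2) = Pow(Add(-17, Add(Mul(Add(3, 0), 0), -6)), 2) = Pow(Add(-17, Add(Mul(3, 0), -6)), 2) = Pow(Add(-17, Add(0, -6)), 2) = Pow(Add(-17, -6), 2) = Pow(-23, 2) = 529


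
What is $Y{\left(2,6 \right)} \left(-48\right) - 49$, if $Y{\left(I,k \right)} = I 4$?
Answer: $-433$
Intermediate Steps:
$Y{\left(I,k \right)} = 4 I$
$Y{\left(2,6 \right)} \left(-48\right) - 49 = 4 \cdot 2 \left(-48\right) - 49 = 8 \left(-48\right) - 49 = -384 - 49 = -433$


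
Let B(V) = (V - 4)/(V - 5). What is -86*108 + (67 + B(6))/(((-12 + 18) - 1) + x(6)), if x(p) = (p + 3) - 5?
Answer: -27841/3 ≈ -9280.3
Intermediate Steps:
B(V) = (-4 + V)/(-5 + V)
x(p) = -2 + p (x(p) = (3 + p) - 5 = -2 + p)
-86*108 + (67 + B(6))/(((-12 + 18) - 1) + x(6)) = -86*108 + (67 + (-4 + 6)/(-5 + 6))/(((-12 + 18) - 1) + (-2 + 6)) = -9288 + (67 + 2/1)/((6 - 1) + 4) = -9288 + (67 + 1*2)/(5 + 4) = -9288 + (67 + 2)/9 = -9288 + 69*(⅑) = -9288 + 23/3 = -27841/3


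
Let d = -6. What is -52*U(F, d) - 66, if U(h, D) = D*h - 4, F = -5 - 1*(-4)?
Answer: -170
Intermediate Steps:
F = -1 (F = -5 + 4 = -1)
U(h, D) = -4 + D*h
-52*U(F, d) - 66 = -52*(-4 - 6*(-1)) - 66 = -52*(-4 + 6) - 66 = -52*2 - 66 = -104 - 66 = -170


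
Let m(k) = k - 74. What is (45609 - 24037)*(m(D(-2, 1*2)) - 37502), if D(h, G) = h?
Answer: -810632616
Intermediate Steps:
m(k) = -74 + k
(45609 - 24037)*(m(D(-2, 1*2)) - 37502) = (45609 - 24037)*((-74 - 2) - 37502) = 21572*(-76 - 37502) = 21572*(-37578) = -810632616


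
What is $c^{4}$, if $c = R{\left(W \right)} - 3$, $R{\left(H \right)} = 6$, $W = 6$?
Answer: $81$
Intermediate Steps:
$c = 3$ ($c = 6 - 3 = 3$)
$c^{4} = 3^{4} = 81$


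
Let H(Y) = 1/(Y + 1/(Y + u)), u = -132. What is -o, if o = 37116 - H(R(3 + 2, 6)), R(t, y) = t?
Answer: -23531417/634 ≈ -37116.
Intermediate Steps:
H(Y) = 1/(Y + 1/(-132 + Y)) (H(Y) = 1/(Y + 1/(Y - 132)) = 1/(Y + 1/(-132 + Y)))
o = 23531417/634 (o = 37116 - (-132 + (3 + 2))/(1 + (3 + 2)² - 132*(3 + 2)) = 37116 - (-132 + 5)/(1 + 5² - 132*5) = 37116 - (-127)/(1 + 25 - 660) = 37116 - (-127)/(-634) = 37116 - (-1)*(-127)/634 = 37116 - 1*127/634 = 37116 - 127/634 = 23531417/634 ≈ 37116.)
-o = -1*23531417/634 = -23531417/634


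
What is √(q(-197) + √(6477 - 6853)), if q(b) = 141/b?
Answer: √(-27777 + 77618*I*√94)/197 ≈ 3.0568 + 3.1717*I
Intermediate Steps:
√(q(-197) + √(6477 - 6853)) = √(141/(-197) + √(6477 - 6853)) = √(141*(-1/197) + √(-376)) = √(-141/197 + 2*I*√94)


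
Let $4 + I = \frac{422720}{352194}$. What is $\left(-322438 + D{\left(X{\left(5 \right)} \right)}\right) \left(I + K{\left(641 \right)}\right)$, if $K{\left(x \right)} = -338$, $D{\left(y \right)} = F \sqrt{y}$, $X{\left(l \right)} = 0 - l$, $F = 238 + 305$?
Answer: $\frac{19350734158532}{176097} - \frac{10862500334 i \sqrt{5}}{58699} \approx 1.0989 \cdot 10^{8} - 4.1379 \cdot 10^{5} i$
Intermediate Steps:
$F = 543$
$X{\left(l \right)} = - l$
$I = - \frac{493028}{176097}$ ($I = -4 + \frac{422720}{352194} = -4 + 422720 \cdot \frac{1}{352194} = -4 + \frac{211360}{176097} = - \frac{493028}{176097} \approx -2.7998$)
$D{\left(y \right)} = 543 \sqrt{y}$
$\left(-322438 + D{\left(X{\left(5 \right)} \right)}\right) \left(I + K{\left(641 \right)}\right) = \left(-322438 + 543 \sqrt{\left(-1\right) 5}\right) \left(- \frac{493028}{176097} - 338\right) = \left(-322438 + 543 \sqrt{-5}\right) \left(- \frac{60013814}{176097}\right) = \left(-322438 + 543 i \sqrt{5}\right) \left(- \frac{60013814}{176097}\right) = \frac{19350734158532}{176097} - \frac{10862500334 i \sqrt{5}}{58699}$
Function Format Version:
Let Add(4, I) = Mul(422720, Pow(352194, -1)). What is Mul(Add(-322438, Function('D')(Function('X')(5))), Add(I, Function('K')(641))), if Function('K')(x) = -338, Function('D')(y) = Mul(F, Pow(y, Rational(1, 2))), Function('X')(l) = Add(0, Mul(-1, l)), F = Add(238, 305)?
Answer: Add(Rational(19350734158532, 176097), Mul(Rational(-10862500334, 58699), I, Pow(5, Rational(1, 2)))) ≈ Add(1.0989e+8, Mul(-4.1379e+5, I))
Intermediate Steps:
F = 543
Function('X')(l) = Mul(-1, l)
I = Rational(-493028, 176097) (I = Add(-4, Mul(422720, Pow(352194, -1))) = Add(-4, Mul(422720, Rational(1, 352194))) = Add(-4, Rational(211360, 176097)) = Rational(-493028, 176097) ≈ -2.7998)
Function('D')(y) = Mul(543, Pow(y, Rational(1, 2)))
Mul(Add(-322438, Function('D')(Function('X')(5))), Add(I, Function('K')(641))) = Mul(Add(-322438, Mul(543, Pow(Mul(-1, 5), Rational(1, 2)))), Add(Rational(-493028, 176097), -338)) = Mul(Add(-322438, Mul(543, Pow(-5, Rational(1, 2)))), Rational(-60013814, 176097)) = Mul(Add(-322438, Mul(543, Mul(I, Pow(5, Rational(1, 2))))), Rational(-60013814, 176097)) = Mul(Add(-322438, Mul(543, I, Pow(5, Rational(1, 2)))), Rational(-60013814, 176097)) = Add(Rational(19350734158532, 176097), Mul(Rational(-10862500334, 58699), I, Pow(5, Rational(1, 2))))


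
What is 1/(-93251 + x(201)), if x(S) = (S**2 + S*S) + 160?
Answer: -1/12289 ≈ -8.1374e-5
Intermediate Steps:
x(S) = 160 + 2*S**2 (x(S) = (S**2 + S**2) + 160 = 2*S**2 + 160 = 160 + 2*S**2)
1/(-93251 + x(201)) = 1/(-93251 + (160 + 2*201**2)) = 1/(-93251 + (160 + 2*40401)) = 1/(-93251 + (160 + 80802)) = 1/(-93251 + 80962) = 1/(-12289) = -1/12289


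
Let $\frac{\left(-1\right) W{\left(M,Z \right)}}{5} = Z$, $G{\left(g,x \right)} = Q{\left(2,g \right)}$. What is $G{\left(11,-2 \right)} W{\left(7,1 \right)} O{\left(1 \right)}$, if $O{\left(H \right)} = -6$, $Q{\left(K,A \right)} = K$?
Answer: $60$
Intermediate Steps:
$G{\left(g,x \right)} = 2$
$W{\left(M,Z \right)} = - 5 Z$
$G{\left(11,-2 \right)} W{\left(7,1 \right)} O{\left(1 \right)} = 2 \left(\left(-5\right) 1\right) \left(-6\right) = 2 \left(-5\right) \left(-6\right) = \left(-10\right) \left(-6\right) = 60$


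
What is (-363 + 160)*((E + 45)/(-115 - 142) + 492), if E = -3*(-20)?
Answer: -25646817/257 ≈ -99793.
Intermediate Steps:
E = 60
(-363 + 160)*((E + 45)/(-115 - 142) + 492) = (-363 + 160)*((60 + 45)/(-115 - 142) + 492) = -203*(105/(-257) + 492) = -203*(105*(-1/257) + 492) = -203*(-105/257 + 492) = -203*126339/257 = -25646817/257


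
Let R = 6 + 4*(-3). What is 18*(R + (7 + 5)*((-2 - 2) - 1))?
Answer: -1188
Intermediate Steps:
R = -6 (R = 6 - 12 = -6)
18*(R + (7 + 5)*((-2 - 2) - 1)) = 18*(-6 + (7 + 5)*((-2 - 2) - 1)) = 18*(-6 + 12*(-4 - 1)) = 18*(-6 + 12*(-5)) = 18*(-6 - 60) = 18*(-66) = -1188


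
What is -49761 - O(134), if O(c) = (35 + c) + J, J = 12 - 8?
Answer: -49934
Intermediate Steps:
J = 4
O(c) = 39 + c (O(c) = (35 + c) + 4 = 39 + c)
-49761 - O(134) = -49761 - (39 + 134) = -49761 - 1*173 = -49761 - 173 = -49934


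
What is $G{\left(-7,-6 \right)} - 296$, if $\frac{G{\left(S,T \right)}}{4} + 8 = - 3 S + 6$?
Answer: $-220$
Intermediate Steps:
$G{\left(S,T \right)} = -8 - 12 S$ ($G{\left(S,T \right)} = -32 + 4 \left(- 3 S + 6\right) = -32 + 4 \left(6 - 3 S\right) = -32 - \left(-24 + 12 S\right) = -8 - 12 S$)
$G{\left(-7,-6 \right)} - 296 = \left(-8 - -84\right) - 296 = \left(-8 + 84\right) - 296 = 76 - 296 = -220$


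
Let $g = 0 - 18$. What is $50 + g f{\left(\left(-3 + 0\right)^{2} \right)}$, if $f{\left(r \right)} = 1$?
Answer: $32$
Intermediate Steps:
$g = -18$ ($g = 0 - 18 = -18$)
$50 + g f{\left(\left(-3 + 0\right)^{2} \right)} = 50 - 18 = 32$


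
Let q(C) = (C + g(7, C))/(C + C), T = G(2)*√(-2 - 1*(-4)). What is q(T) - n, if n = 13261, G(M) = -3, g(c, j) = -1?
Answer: -26521/2 + √2/12 ≈ -13260.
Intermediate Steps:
T = -3*√2 (T = -3*√(-2 - 1*(-4)) = -3*√(-2 + 4) = -3*√2 ≈ -4.2426)
q(C) = (-1 + C)/(2*C) (q(C) = (C - 1)/(C + C) = (-1 + C)/((2*C)) = (-1 + C)*(1/(2*C)) = (-1 + C)/(2*C))
q(T) - n = (-1 - 3*√2)/(2*((-3*√2))) - 1*13261 = (-√2/6)*(-1 - 3*√2)/2 - 13261 = -√2*(-1 - 3*√2)/12 - 13261 = -13261 - √2*(-1 - 3*√2)/12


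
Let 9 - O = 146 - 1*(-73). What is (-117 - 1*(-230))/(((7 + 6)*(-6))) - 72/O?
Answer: -3019/2730 ≈ -1.1059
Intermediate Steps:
O = -210 (O = 9 - (146 - 1*(-73)) = 9 - (146 + 73) = 9 - 1*219 = 9 - 219 = -210)
(-117 - 1*(-230))/(((7 + 6)*(-6))) - 72/O = (-117 - 1*(-230))/(((7 + 6)*(-6))) - 72/(-210) = (-117 + 230)/((13*(-6))) - 72*(-1/210) = 113/(-78) + 12/35 = 113*(-1/78) + 12/35 = -113/78 + 12/35 = -3019/2730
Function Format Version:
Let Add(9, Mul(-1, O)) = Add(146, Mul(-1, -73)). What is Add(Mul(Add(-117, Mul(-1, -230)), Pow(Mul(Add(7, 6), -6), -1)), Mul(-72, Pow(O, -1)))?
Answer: Rational(-3019, 2730) ≈ -1.1059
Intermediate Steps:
O = -210 (O = Add(9, Mul(-1, Add(146, Mul(-1, -73)))) = Add(9, Mul(-1, Add(146, 73))) = Add(9, Mul(-1, 219)) = Add(9, -219) = -210)
Add(Mul(Add(-117, Mul(-1, -230)), Pow(Mul(Add(7, 6), -6), -1)), Mul(-72, Pow(O, -1))) = Add(Mul(Add(-117, Mul(-1, -230)), Pow(Mul(Add(7, 6), -6), -1)), Mul(-72, Pow(-210, -1))) = Add(Mul(Add(-117, 230), Pow(Mul(13, -6), -1)), Mul(-72, Rational(-1, 210))) = Add(Mul(113, Pow(-78, -1)), Rational(12, 35)) = Add(Mul(113, Rational(-1, 78)), Rational(12, 35)) = Add(Rational(-113, 78), Rational(12, 35)) = Rational(-3019, 2730)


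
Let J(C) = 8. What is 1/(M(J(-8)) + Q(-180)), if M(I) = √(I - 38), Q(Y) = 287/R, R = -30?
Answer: -8610/109369 - 900*I*√30/109369 ≈ -0.078724 - 0.045072*I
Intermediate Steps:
Q(Y) = -287/30 (Q(Y) = 287/(-30) = 287*(-1/30) = -287/30)
M(I) = √(-38 + I)
1/(M(J(-8)) + Q(-180)) = 1/(√(-38 + 8) - 287/30) = 1/(√(-30) - 287/30) = 1/(I*√30 - 287/30) = 1/(-287/30 + I*√30)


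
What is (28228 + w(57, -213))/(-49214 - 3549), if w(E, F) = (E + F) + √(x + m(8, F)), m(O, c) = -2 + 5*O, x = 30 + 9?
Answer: -28072/52763 - √77/52763 ≈ -0.53221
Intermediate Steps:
x = 39
w(E, F) = E + F + √77 (w(E, F) = (E + F) + √(39 + (-2 + 5*8)) = (E + F) + √(39 + (-2 + 40)) = (E + F) + √(39 + 38) = (E + F) + √77 = E + F + √77)
(28228 + w(57, -213))/(-49214 - 3549) = (28228 + (57 - 213 + √77))/(-49214 - 3549) = (28228 + (-156 + √77))/(-52763) = (28072 + √77)*(-1/52763) = -28072/52763 - √77/52763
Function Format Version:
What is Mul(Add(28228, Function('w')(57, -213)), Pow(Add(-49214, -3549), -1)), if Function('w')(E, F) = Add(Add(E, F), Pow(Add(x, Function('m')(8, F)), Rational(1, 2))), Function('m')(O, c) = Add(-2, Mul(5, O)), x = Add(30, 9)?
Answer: Add(Rational(-28072, 52763), Mul(Rational(-1, 52763), Pow(77, Rational(1, 2)))) ≈ -0.53221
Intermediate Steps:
x = 39
Function('w')(E, F) = Add(E, F, Pow(77, Rational(1, 2))) (Function('w')(E, F) = Add(Add(E, F), Pow(Add(39, Add(-2, Mul(5, 8))), Rational(1, 2))) = Add(Add(E, F), Pow(Add(39, Add(-2, 40)), Rational(1, 2))) = Add(Add(E, F), Pow(Add(39, 38), Rational(1, 2))) = Add(Add(E, F), Pow(77, Rational(1, 2))) = Add(E, F, Pow(77, Rational(1, 2))))
Mul(Add(28228, Function('w')(57, -213)), Pow(Add(-49214, -3549), -1)) = Mul(Add(28228, Add(57, -213, Pow(77, Rational(1, 2)))), Pow(Add(-49214, -3549), -1)) = Mul(Add(28228, Add(-156, Pow(77, Rational(1, 2)))), Pow(-52763, -1)) = Mul(Add(28072, Pow(77, Rational(1, 2))), Rational(-1, 52763)) = Add(Rational(-28072, 52763), Mul(Rational(-1, 52763), Pow(77, Rational(1, 2))))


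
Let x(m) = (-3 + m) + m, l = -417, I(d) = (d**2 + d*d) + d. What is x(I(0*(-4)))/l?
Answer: 1/139 ≈ 0.0071942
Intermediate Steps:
I(d) = d + 2*d**2 (I(d) = (d**2 + d**2) + d = 2*d**2 + d = d + 2*d**2)
x(m) = -3 + 2*m
x(I(0*(-4)))/l = (-3 + 2*((0*(-4))*(1 + 2*(0*(-4)))))/(-417) = (-3 + 2*(0*(1 + 2*0)))*(-1/417) = (-3 + 2*(0*(1 + 0)))*(-1/417) = (-3 + 2*(0*1))*(-1/417) = (-3 + 2*0)*(-1/417) = (-3 + 0)*(-1/417) = -3*(-1/417) = 1/139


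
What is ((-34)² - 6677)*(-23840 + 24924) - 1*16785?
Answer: -6001549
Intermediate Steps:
((-34)² - 6677)*(-23840 + 24924) - 1*16785 = (1156 - 6677)*1084 - 16785 = -5521*1084 - 16785 = -5984764 - 16785 = -6001549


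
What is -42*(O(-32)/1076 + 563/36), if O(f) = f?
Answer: -1058113/1614 ≈ -655.58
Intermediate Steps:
-42*(O(-32)/1076 + 563/36) = -42*(-32/1076 + 563/36) = -42*(-32*1/1076 + 563*(1/36)) = -42*(-8/269 + 563/36) = -42*151159/9684 = -1058113/1614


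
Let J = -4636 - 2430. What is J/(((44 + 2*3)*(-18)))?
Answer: 3533/450 ≈ 7.8511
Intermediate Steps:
J = -7066
J/(((44 + 2*3)*(-18))) = -7066*(-1/(18*(44 + 2*3))) = -7066*(-1/(18*(44 + 6))) = -7066/(50*(-18)) = -7066/(-900) = -7066*(-1/900) = 3533/450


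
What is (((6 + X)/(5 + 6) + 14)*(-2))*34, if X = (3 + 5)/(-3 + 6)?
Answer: -33184/33 ≈ -1005.6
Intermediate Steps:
X = 8/3 ≈ 2.6667
(((6 + X)/(5 + 6) + 14)*(-2))*34 = (((6 + 8/3)/(5 + 6) + 14)*(-2))*34 = (((26/3)/11 + 14)*(-2))*34 = (((26/3)*(1/11) + 14)*(-2))*34 = ((26/33 + 14)*(-2))*34 = ((488/33)*(-2))*34 = -976/33*34 = -33184/33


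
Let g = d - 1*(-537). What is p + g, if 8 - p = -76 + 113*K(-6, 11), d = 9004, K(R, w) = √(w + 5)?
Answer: 9173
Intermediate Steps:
K(R, w) = √(5 + w)
p = -368 (p = 8 - (-76 + 113*√(5 + 11)) = 8 - (-76 + 113*√16) = 8 - (-76 + 113*4) = 8 - (-76 + 452) = 8 - 1*376 = 8 - 376 = -368)
g = 9541 (g = 9004 - 1*(-537) = 9004 + 537 = 9541)
p + g = -368 + 9541 = 9173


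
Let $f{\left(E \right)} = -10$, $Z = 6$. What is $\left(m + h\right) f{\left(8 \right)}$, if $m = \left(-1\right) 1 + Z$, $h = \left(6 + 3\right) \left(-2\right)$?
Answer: $130$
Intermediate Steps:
$h = -18$ ($h = 9 \left(-2\right) = -18$)
$m = 5$ ($m = \left(-1\right) 1 + 6 = -1 + 6 = 5$)
$\left(m + h\right) f{\left(8 \right)} = \left(5 - 18\right) \left(-10\right) = \left(-13\right) \left(-10\right) = 130$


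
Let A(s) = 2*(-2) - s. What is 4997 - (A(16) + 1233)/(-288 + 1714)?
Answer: 7124509/1426 ≈ 4996.1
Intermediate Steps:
A(s) = -4 - s
4997 - (A(16) + 1233)/(-288 + 1714) = 4997 - ((-4 - 1*16) + 1233)/(-288 + 1714) = 4997 - ((-4 - 16) + 1233)/1426 = 4997 - (-20 + 1233)/1426 = 4997 - 1213/1426 = 7124509/1426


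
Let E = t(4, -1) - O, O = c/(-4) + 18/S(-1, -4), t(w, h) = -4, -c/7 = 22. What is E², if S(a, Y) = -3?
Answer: 5329/4 ≈ 1332.3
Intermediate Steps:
c = -154 (c = -7*22 = -154)
O = 65/2 (O = -154/(-4) + 18/(-3) = -154*(-¼) + 18*(-⅓) = 77/2 - 6 = 65/2 ≈ 32.500)
E = -73/2 (E = -4 - 1*65/2 = -4 - 65/2 = -73/2 ≈ -36.500)
E² = (-73/2)² = 5329/4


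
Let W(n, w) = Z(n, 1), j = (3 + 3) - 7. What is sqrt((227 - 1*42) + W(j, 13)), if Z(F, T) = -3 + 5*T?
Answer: sqrt(187) ≈ 13.675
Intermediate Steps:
j = -1 (j = 6 - 7 = -1)
W(n, w) = 2 (W(n, w) = -3 + 5*1 = -3 + 5 = 2)
sqrt((227 - 1*42) + W(j, 13)) = sqrt((227 - 1*42) + 2) = sqrt((227 - 42) + 2) = sqrt(185 + 2) = sqrt(187)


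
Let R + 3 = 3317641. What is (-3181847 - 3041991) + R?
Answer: -2906200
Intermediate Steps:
R = 3317638 (R = -3 + 3317641 = 3317638)
(-3181847 - 3041991) + R = (-3181847 - 3041991) + 3317638 = -6223838 + 3317638 = -2906200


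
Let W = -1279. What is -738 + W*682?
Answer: -873016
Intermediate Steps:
-738 + W*682 = -738 - 1279*682 = -738 - 872278 = -873016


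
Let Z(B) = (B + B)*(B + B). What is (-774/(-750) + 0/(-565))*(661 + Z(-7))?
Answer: 110553/125 ≈ 884.42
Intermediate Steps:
Z(B) = 4*B**2 (Z(B) = (2*B)*(2*B) = 4*B**2)
(-774/(-750) + 0/(-565))*(661 + Z(-7)) = (-774/(-750) + 0/(-565))*(661 + 4*(-7)**2) = (-774*(-1/750) + 0*(-1/565))*(661 + 4*49) = (129/125 + 0)*(661 + 196) = (129/125)*857 = 110553/125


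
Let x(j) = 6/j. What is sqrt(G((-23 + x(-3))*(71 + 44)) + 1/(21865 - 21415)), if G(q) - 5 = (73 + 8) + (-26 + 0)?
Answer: sqrt(54002)/30 ≈ 7.7461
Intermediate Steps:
G(q) = 60 (G(q) = 5 + ((73 + 8) + (-26 + 0)) = 5 + (81 - 26) = 5 + 55 = 60)
sqrt(G((-23 + x(-3))*(71 + 44)) + 1/(21865 - 21415)) = sqrt(60 + 1/(21865 - 21415)) = sqrt(60 + 1/450) = sqrt(27001/450) = sqrt(54002)/30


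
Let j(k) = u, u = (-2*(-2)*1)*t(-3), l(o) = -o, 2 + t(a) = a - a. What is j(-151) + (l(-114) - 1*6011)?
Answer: -5905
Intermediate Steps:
t(a) = -2 (t(a) = -2 + (a - a) = -2 + 0 = -2)
u = -8 (u = (-2*(-2)*1)*(-2) = (4*1)*(-2) = 4*(-2) = -8)
j(k) = -8
j(-151) + (l(-114) - 1*6011) = -8 + (-1*(-114) - 1*6011) = -8 + (114 - 6011) = -8 - 5897 = -5905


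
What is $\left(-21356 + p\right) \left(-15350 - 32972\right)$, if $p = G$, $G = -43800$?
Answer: $3148468232$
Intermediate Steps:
$p = -43800$
$\left(-21356 + p\right) \left(-15350 - 32972\right) = \left(-21356 - 43800\right) \left(-15350 - 32972\right) = \left(-65156\right) \left(-48322\right) = 3148468232$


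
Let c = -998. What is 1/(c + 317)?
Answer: -1/681 ≈ -0.0014684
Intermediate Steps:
1/(c + 317) = 1/(-998 + 317) = 1/(-681) = -1/681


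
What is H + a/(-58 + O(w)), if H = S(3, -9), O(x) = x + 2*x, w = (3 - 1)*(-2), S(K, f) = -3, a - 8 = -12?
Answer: -103/35 ≈ -2.9429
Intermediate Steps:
a = -4 (a = 8 - 12 = -4)
w = -4 (w = 2*(-2) = -4)
O(x) = 3*x
H = -3
H + a/(-58 + O(w)) = -3 - 4/(-58 + 3*(-4)) = -3 - 4/(-58 - 12) = -3 - 4/(-70) = -3 - 4*(-1/70) = -3 + 2/35 = -103/35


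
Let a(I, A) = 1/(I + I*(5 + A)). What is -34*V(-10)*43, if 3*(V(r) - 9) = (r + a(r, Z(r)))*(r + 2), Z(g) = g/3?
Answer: -784363/15 ≈ -52291.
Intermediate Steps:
Z(g) = g/3 (Z(g) = g*(⅓) = g/3)
V(r) = 9 + (2 + r)*(r + 1/(r*(6 + r/3)))/3 (V(r) = 9 + ((r + 1/(r*(6 + r/3)))*(r + 2))/3 = 9 + ((r + 1/(r*(6 + r/3)))*(2 + r))/3 = 9 + ((2 + r)*(r + 1/(r*(6 + r/3))))/3 = 9 + (2 + r)*(r + 1/(r*(6 + r/3)))/3)
-34*V(-10)*43 = -34*(6 + (-10)⁴ + 20*(-10)³ + 63*(-10)² + 489*(-10))/(3*(-10)*(18 - 10))*43 = -34*(-1)*(6 + 10000 + 20*(-1000) + 63*100 - 4890)/(3*10*8)*43 = -34*(-1)*(6 + 10000 - 20000 + 6300 - 4890)/(3*10*8)*43 = -34*(-1)*(-8584)/(3*10*8)*43 = -34*1073/30*43 = -18241/15*43 = -784363/15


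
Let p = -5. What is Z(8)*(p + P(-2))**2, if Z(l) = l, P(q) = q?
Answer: 392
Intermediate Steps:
Z(8)*(p + P(-2))**2 = 8*(-5 - 2)**2 = 8*(-7)**2 = 8*49 = 392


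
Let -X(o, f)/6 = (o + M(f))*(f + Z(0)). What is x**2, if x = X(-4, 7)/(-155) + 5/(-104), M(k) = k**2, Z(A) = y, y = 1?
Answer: 2004621529/10394176 ≈ 192.86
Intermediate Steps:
Z(A) = 1
X(o, f) = -6*(1 + f)*(o + f**2) (X(o, f) = -6*(o + f**2)*(f + 1) = -6*(o + f**2)*(1 + f) = -6*(1 + f)*(o + f**2))
x = 44773/3224 (x = (-6*(-4) - 6*7**2 - 6*7**3 - 6*7*(-4))/(-155) + 5/(-104) = (24 - 6*49 - 6*343 + 168)*(-1/155) + 5*(-1/104) = (24 - 294 - 2058 + 168)*(-1/155) - 5/104 = -2160*(-1/155) - 5/104 = 432/31 - 5/104 = 44773/3224 ≈ 13.887)
x**2 = (44773/3224)**2 = 2004621529/10394176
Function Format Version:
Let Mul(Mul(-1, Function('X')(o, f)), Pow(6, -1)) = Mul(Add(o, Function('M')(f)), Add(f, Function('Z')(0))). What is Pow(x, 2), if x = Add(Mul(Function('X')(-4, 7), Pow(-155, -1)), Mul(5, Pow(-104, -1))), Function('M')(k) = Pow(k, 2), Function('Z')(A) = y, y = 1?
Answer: Rational(2004621529, 10394176) ≈ 192.86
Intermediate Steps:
Function('Z')(A) = 1
Function('X')(o, f) = Mul(-6, Add(1, f), Add(o, Pow(f, 2))) (Function('X')(o, f) = Mul(-6, Mul(Add(o, Pow(f, 2)), Add(f, 1))) = Mul(-6, Mul(Add(o, Pow(f, 2)), Add(1, f))) = Mul(-6, Mul(Add(1, f), Add(o, Pow(f, 2)))) = Mul(-6, Add(1, f), Add(o, Pow(f, 2))))
x = Rational(44773, 3224) (x = Add(Mul(Add(Mul(-6, -4), Mul(-6, Pow(7, 2)), Mul(-6, Pow(7, 3)), Mul(-6, 7, -4)), Pow(-155, -1)), Mul(5, Pow(-104, -1))) = Add(Mul(Add(24, Mul(-6, 49), Mul(-6, 343), 168), Rational(-1, 155)), Mul(5, Rational(-1, 104))) = Add(Mul(Add(24, -294, -2058, 168), Rational(-1, 155)), Rational(-5, 104)) = Add(Mul(-2160, Rational(-1, 155)), Rational(-5, 104)) = Add(Rational(432, 31), Rational(-5, 104)) = Rational(44773, 3224) ≈ 13.887)
Pow(x, 2) = Pow(Rational(44773, 3224), 2) = Rational(2004621529, 10394176)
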